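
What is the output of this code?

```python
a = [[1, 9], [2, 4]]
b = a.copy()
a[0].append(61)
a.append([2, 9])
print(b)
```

Key concept: shallow copy with nested lists.
Step by step:
`a = [[1, 9], [2, 4]]` → a = [[1, 9], [2, 4]]
`b = a.copy()` → b = [[1, 9], [2, 4]]
`a[0].append(61)` → a = [[1, 9, 61], [2, 4]]; b = [[1, 9, 61], [2, 4]]
`a.append([2, 9])` → a = [[1, 9, 61], [2, 4], [2, 9]]
`print(b)` → prints [[1, 9, 61], [2, 4]]

Answer: [[1, 9, 61], [2, 4]]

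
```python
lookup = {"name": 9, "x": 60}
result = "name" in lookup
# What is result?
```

Trace:
`lookup = {"name": 9, "x": 60}` → lookup = {'name': 9, 'x': 60}
`result = "name" in lookup` → result = True
So result = True

Answer: True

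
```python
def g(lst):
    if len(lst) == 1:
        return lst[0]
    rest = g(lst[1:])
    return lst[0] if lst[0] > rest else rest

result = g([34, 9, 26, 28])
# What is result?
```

Recursive max over [34, 9, 26, 28] = 34

Answer: 34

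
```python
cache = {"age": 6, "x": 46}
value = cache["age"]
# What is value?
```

Trace:
`cache = {"age": 6, "x": 46}` → cache = {'age': 6, 'x': 46}
`value = cache["age"]` → value = 6
So value = 6

Answer: 6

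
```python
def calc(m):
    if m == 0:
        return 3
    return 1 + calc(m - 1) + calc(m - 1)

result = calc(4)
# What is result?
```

calc(m) = 1 + 2·calc(m-1), calc(0)=3. Closed form: (3+1)·2^4 - 1 = 63.

Answer: 63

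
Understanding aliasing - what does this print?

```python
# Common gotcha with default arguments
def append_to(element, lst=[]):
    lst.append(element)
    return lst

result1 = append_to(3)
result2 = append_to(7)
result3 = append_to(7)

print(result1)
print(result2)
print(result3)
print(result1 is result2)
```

Key concept: mutable default argument gotcha.
Step by step:
`result1 = append_to(3)` → result1 = [3]
`result2 = append_to(7)` → result1 = [3, 7] (same object as result2); result2 = [3, 7] (same object as result1)
`result3 = append_to(7)` → result1 = [3, 7, 7] (same object as result2, result3); result2 = [3, 7, 7] (same object as result1, result3); result3 = [3, 7, 7] (same object as result1, result2)
`print(result1)` → prints [3, 7, 7]
`print(result2)` → prints [3, 7, 7]
`print(result3)` → prints [3, 7, 7]
`print(result1 is result2)` → prints True

Answer:
[3, 7, 7]
[3, 7, 7]
[3, 7, 7]
True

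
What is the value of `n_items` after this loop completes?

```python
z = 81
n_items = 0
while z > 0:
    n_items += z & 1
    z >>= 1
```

Count set bits in 81 (binary: 0b1010001)
`n_items` takes the values: 0 → 1 → 2 → 3

Answer: 3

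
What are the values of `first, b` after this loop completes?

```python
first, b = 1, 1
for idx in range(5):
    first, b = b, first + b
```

Fibonacci: after 5 iterations
`first, b` takes the values: (1, 1) → (1, 2) → (2, 3) → (3, 5) → (5, 8) → (8, 13)

Answer: 8, 13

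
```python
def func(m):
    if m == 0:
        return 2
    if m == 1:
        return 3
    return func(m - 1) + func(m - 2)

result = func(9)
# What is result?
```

Build up from base cases: func(0)=2, func(1)=3, func(2)=5, func(3)=8, func(4)=13, func(5)=21, func(6)=34, ..., func(9)=144

Answer: 144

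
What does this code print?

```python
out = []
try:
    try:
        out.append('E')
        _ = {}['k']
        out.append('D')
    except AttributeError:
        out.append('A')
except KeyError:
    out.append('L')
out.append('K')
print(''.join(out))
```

Execution trace: 'E' (try body) → 'L' (outer except KeyError) → 'K' (after the try/except). Output: ELK

Answer: ELK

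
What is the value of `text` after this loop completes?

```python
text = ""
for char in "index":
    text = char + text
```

Reverse 'index'
`text` takes the values: "" → "i" → "ni" → "dni" → "edni" → "xedni"

Answer: "xedni"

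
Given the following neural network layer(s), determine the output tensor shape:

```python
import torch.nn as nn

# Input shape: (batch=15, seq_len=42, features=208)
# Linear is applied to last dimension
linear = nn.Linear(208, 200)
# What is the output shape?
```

Input: (15, 42, 208) -> Output: (15, 42, 200)

Answer: (15, 42, 200)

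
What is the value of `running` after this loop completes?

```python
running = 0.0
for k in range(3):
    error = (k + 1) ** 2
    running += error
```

Sum of squared losses 1² + 2² + ... + 3²
`running` takes the values: 0.0 → 1.0 → 5.0 → 14.0

Answer: 14.0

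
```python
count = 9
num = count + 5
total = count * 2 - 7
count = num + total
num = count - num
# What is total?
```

Trace:
`count = 9` → count = 9
`num = count + 5` → num = 14
`total = count * 2 - 7` → total = 11
`count = num + total` → count = 25
`num = count - num` → num = 11
So total = 11

Answer: 11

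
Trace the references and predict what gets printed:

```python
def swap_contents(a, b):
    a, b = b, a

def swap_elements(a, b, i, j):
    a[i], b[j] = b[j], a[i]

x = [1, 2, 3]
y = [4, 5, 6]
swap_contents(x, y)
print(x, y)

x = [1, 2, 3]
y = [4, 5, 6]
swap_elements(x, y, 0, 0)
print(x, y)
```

Key concept: parameter rebinding vs mutation.
Step by step:
`x = [1, 2, 3]` → x = [1, 2, 3]
`y = [4, 5, 6]` → y = [4, 5, 6]
`swap_contents(x, y)` → no visible change to tracked variables
`print(x, y)` → prints [1, 2, 3] [4, 5, 6]
`x = [1, 2, 3]` → x = [1, 2, 3]
`y = [4, 5, 6]` → y = [4, 5, 6]
`swap_elements(x, y, 0, 0)` → x = [4, 2, 3]; y = [1, 5, 6]
`print(x, y)` → prints [4, 2, 3] [1, 5, 6]

Answer:
[1, 2, 3] [4, 5, 6]
[4, 2, 3] [1, 5, 6]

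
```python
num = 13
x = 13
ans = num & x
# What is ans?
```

Trace:
`num = 13` → num = 13
`x = 13` → x = 13
`ans = num & x` → ans = 13
So ans = 13

Answer: 13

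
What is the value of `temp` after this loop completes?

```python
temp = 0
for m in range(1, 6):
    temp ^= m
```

XOR of 1 to 5
`temp` takes the values: 0 → 1 → 3 → 0 → 4 → 1

Answer: 1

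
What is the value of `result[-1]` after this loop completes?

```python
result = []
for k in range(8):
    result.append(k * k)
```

Last element of squares 0 to 7
`result` takes the values: [] → [0] → [0, 1] → [0, 1, 4] → [0, 1, 4, 9] → [0, 1, 4, 9, 16] → [0, 1, 4, 9, 16, 25] → [0, 1, 4, 9, 16, 25, 36] → [0, 1, 4, 9, 16, 25, 36, 49]
So `result[-1]` = 49

Answer: 49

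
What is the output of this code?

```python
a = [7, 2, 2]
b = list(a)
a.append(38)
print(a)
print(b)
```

Key concept: list() constructor creates copy.
Step by step:
`a = [7, 2, 2]` → a = [7, 2, 2]
`b = list(a)` → b = [7, 2, 2]
`a.append(38)` → a = [7, 2, 2, 38]
`print(a)` → prints [7, 2, 2, 38]
`print(b)` → prints [7, 2, 2]

Answer:
[7, 2, 2, 38]
[7, 2, 2]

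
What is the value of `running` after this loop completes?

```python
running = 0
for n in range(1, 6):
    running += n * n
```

Sum of squares 1² to 5² = 55
`running` takes the values: 0 → 1 → 5 → 14 → 30 → 55

Answer: 55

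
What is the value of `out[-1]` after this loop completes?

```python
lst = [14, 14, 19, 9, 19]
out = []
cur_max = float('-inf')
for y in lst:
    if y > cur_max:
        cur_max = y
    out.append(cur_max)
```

Running max ends at 19
`out` takes the values: [] → [14] → [14, 14] → [14, 14, 19] → [14, 14, 19, 19] → [14, 14, 19, 19, 19]
So `out[-1]` = 19

Answer: 19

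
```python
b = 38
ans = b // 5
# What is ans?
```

Trace:
`b = 38` → b = 38
`ans = b // 5` → ans = 7
So ans = 7

Answer: 7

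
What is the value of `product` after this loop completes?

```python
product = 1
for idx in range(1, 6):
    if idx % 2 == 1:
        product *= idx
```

Product of odd numbers 1 to 5
`product` takes the values: 1 → 3 → 15

Answer: 15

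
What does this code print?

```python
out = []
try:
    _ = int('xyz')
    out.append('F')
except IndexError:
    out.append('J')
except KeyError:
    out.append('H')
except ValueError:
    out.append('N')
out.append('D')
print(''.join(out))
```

Execution trace: 'N' (except ValueError) → 'D' (after the try/except). Output: ND

Answer: ND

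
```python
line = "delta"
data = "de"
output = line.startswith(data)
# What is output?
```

Trace:
`line = "delta"` → line = 'delta'
`data = "de"` → data = 'de'
`output = line.startswith(data)` → output = True
So output = True

Answer: True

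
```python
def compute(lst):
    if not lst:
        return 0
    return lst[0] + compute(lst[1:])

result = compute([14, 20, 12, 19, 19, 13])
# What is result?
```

14 + 20 + 12 + 19 + 19 + 13 + 0 = 97

Answer: 97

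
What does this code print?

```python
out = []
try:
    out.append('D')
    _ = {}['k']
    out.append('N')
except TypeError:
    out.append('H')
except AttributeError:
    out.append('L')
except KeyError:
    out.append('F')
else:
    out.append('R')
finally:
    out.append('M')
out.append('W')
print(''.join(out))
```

Execution trace: 'D' (try body) → 'F' (except KeyError) → 'M' (finally) → 'W' (after the try/except). Output: DFMW

Answer: DFMW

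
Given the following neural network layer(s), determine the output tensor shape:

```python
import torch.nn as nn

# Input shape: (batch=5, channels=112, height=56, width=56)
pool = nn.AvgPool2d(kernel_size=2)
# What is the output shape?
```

Input: (5, 112, 56, 56) -> Output: (5, 112, 28, 28)

Answer: (5, 112, 28, 28)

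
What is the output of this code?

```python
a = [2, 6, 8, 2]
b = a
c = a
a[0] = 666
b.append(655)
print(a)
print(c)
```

Key concept: multiple aliases.
Step by step:
`a = [2, 6, 8, 2]` → a = [2, 6, 8, 2]
`b = a` → b = [2, 6, 8, 2] (same object as a)
`c = a` → c = [2, 6, 8, 2] (same object as a, b)
`a[0] = 666` → a = [666, 6, 8, 2] (same object as b, c); b = [666, 6, 8, 2] (same object as a, c); c = [666, 6, 8, 2] (same object as a, b)
`b.append(655)` → a = [666, 6, 8, 2, 655] (same object as b, c); b = [666, 6, 8, 2, 655] (same object as a, c); c = [666, 6, 8, 2, 655] (same object as a, b)
`print(a)` → prints [666, 6, 8, 2, 655]
`print(c)` → prints [666, 6, 8, 2, 655]

Answer:
[666, 6, 8, 2, 655]
[666, 6, 8, 2, 655]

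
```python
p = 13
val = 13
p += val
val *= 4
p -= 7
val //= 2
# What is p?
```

Trace:
`p = 13` → p = 13
`val = 13` → val = 13
`p += val` → p = 26
`val *= 4` → val = 52
`p -= 7` → p = 19
`val //= 2` → val = 26
So p = 19

Answer: 19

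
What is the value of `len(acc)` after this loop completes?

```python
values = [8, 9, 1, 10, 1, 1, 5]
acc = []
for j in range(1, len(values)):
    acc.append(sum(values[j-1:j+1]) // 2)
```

Number of 2-element averages
`acc` takes the values: [] → [8] → [8, 5] → [8, 5, 5] → [8, 5, 5, 5] → [8, 5, 5, 5, 1] → [8, 5, 5, 5, 1, 3]
So `len(acc)` = 6

Answer: 6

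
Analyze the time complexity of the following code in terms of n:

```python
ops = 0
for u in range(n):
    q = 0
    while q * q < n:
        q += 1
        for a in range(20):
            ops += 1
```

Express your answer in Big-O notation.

Each loop level contributes: n × √n × 1. Multiplying the contributions gives O(n√n).

Answer: O(n√n)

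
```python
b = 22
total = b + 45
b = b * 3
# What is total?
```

Trace:
`b = 22` → b = 22
`total = b + 45` → total = 67
`b = b * 3` → b = 66
So total = 67

Answer: 67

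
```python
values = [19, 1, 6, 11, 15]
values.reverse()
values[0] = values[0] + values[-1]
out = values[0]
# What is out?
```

Trace:
`values = [19, 1, 6, 11, 15]` → values = [19, 1, 6, 11, 15]
`values.reverse()` → values = [15, 11, 6, 1, 19]
`values[0] = values[0] + values[-1]` → values = [34, 11, 6, 1, 19]
`out = values[0]` → out = 34
So out = 34

Answer: 34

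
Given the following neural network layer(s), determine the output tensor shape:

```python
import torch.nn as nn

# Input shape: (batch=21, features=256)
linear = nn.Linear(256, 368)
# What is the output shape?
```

Input: (21, 256) -> Output: (21, 368)

Answer: (21, 368)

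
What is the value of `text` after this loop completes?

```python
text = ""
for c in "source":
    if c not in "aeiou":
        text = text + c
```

Remove vowels from 'source'
`text` takes the values: "" → "s" → "sr" → "src"

Answer: "src"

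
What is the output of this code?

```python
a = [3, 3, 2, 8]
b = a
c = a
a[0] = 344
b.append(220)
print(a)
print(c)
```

Key concept: multiple aliases.
Step by step:
`a = [3, 3, 2, 8]` → a = [3, 3, 2, 8]
`b = a` → b = [3, 3, 2, 8] (same object as a)
`c = a` → c = [3, 3, 2, 8] (same object as a, b)
`a[0] = 344` → a = [344, 3, 2, 8] (same object as b, c); b = [344, 3, 2, 8] (same object as a, c); c = [344, 3, 2, 8] (same object as a, b)
`b.append(220)` → a = [344, 3, 2, 8, 220] (same object as b, c); b = [344, 3, 2, 8, 220] (same object as a, c); c = [344, 3, 2, 8, 220] (same object as a, b)
`print(a)` → prints [344, 3, 2, 8, 220]
`print(c)` → prints [344, 3, 2, 8, 220]

Answer:
[344, 3, 2, 8, 220]
[344, 3, 2, 8, 220]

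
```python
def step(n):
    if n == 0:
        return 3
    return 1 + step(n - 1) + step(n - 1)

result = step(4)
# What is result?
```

step(n) = 1 + 2·step(n-1), step(0)=3. Closed form: (3+1)·2^4 - 1 = 63.

Answer: 63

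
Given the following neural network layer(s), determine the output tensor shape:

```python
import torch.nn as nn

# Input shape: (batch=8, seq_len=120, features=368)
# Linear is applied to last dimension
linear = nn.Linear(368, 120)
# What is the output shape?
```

Input: (8, 120, 368) -> Output: (8, 120, 120)

Answer: (8, 120, 120)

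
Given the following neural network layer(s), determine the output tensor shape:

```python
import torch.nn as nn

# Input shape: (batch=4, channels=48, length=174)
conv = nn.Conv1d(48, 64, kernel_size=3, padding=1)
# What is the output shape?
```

Input: (4, 48, 174) -> Output: (4, 64, 174)

Answer: (4, 64, 174)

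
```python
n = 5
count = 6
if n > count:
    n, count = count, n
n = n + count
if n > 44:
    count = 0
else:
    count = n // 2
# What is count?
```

Trace:
`n = 5` → n = 5
`count = 6` → count = 6
`if n > count: ...` → n > count is False → no variable changes
`n = n + count` → n = 11
`if n > 44: ...` → n > 44 is False, take else branch → count = 5
So count = 5

Answer: 5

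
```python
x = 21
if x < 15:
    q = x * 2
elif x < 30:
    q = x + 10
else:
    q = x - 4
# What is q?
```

Trace:
`x = 21` → x = 21
`if x < 15: ...` → x < 15 is False, x < 30 is True → q = 31
So q = 31

Answer: 31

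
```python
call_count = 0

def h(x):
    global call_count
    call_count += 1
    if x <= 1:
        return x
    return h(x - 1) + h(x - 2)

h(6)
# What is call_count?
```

Calls(x) = 1 + Calls(x-1) + Calls(x-2); Calls(0)=Calls(1)=1. For x=6 this gives 25.

Answer: 25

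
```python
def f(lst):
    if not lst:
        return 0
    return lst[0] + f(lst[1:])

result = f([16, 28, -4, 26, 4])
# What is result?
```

16 + 28 + (-4) + 26 + 4 + 0 = 70

Answer: 70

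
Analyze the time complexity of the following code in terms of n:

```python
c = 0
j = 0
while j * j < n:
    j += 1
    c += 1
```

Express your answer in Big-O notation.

Each loop level contributes: √n. Multiplying the contributions gives O(√n).

Answer: O(√n)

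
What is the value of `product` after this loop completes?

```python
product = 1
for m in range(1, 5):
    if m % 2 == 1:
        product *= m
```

Product of odd numbers 1 to 4
`product` takes the values: 1 → 3

Answer: 3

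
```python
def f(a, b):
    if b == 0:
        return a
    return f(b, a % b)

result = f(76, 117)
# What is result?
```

f(76, 117) -> f(117, 76) -> f(76, 41) -> f(41, 35) -> f(35, 6) -> f(6, 5) -> f(5, 1) -> f(1, 0) -> 1

Answer: 1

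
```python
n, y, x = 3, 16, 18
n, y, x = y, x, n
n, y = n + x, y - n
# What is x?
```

Trace:
`n, y, x = 3, 16, 18` → n = 3; y = 16; x = 18
`n, y, x = y, x, n` → n = 16; y = 18; x = 3
`n, y = n + x, y - n` → n = 19; y = 2
So x = 3

Answer: 3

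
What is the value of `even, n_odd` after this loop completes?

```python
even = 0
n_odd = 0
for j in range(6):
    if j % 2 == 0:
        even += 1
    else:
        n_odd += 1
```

Count evens and odds in range(6)
`even, n_odd` takes the values: (0, 0) → (1, 0) → (1, 1) → (2, 1) → (2, 2) → (3, 2) → (3, 3)

Answer: 3, 3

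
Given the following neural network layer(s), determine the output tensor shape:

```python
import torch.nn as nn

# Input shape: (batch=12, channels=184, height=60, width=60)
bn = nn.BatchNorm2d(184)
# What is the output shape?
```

Input: (12, 184, 60, 60) -> Output: (12, 184, 60, 60)

Answer: (12, 184, 60, 60)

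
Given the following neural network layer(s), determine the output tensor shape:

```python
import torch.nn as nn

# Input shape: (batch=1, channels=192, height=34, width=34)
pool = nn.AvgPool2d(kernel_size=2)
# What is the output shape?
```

Input: (1, 192, 34, 34) -> Output: (1, 192, 17, 17)

Answer: (1, 192, 17, 17)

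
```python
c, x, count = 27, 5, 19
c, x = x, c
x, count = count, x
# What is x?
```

Trace:
`c, x, count = 27, 5, 19` → c = 27; x = 5; count = 19
`c, x = x, c` → c = 5; x = 27
`x, count = count, x` → x = 19; count = 27
So x = 19

Answer: 19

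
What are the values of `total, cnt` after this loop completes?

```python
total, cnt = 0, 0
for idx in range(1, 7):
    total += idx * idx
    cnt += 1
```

Sum of squares and count
`total, cnt` takes the values: (0, 0) → (1, 0) → (1, 1) → (5, 1) → (5, 2) → (14, 2) → (14, 3) → (30, 3) → (30, 4) → (55, 4) → (55, 5) → (91, 5) → (91, 6)

Answer: 91, 6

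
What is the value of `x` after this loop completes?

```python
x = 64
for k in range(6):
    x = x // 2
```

Halve 6 times: 64 // 2^6 = 1
`x` takes the values: 64 → 32 → 16 → 8 → 4 → 2 → 1

Answer: 1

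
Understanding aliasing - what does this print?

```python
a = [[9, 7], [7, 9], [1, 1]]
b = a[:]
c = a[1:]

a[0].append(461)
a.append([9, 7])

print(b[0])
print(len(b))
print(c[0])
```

Key concept: slice with nested mutation.
Step by step:
`a = [[9, 7], [7, 9], [1, 1]]` → a = [[9, 7], [7, 9], [1, 1]]
`b = a[:]` → b = [[9, 7], [7, 9], [1, 1]]
`c = a[1:]` → c = [[7, 9], [1, 1]]
`a[0].append(461)` → a = [[9, 7, 461], [7, 9], [1, 1]]; b = [[9, 7, 461], [7, 9], [1, 1]]
`a.append([9, 7])` → a = [[9, 7, 461], [7, 9], [1, 1], [9, 7]]
`print(b[0])` → prints [9, 7, 461]
`print(len(b))` → prints 3
`print(c[0])` → prints [7, 9]

Answer:
[9, 7, 461]
3
[7, 9]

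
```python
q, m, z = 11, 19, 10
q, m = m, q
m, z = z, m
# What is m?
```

Trace:
`q, m, z = 11, 19, 10` → q = 11; m = 19; z = 10
`q, m = m, q` → q = 19; m = 11
`m, z = z, m` → m = 10; z = 11
So m = 10

Answer: 10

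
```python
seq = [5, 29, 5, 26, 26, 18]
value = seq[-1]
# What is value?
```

Trace:
`seq = [5, 29, 5, 26, 26, 18]` → seq = [5, 29, 5, 26, 26, 18]
`value = seq[-1]` → value = 18
So value = 18

Answer: 18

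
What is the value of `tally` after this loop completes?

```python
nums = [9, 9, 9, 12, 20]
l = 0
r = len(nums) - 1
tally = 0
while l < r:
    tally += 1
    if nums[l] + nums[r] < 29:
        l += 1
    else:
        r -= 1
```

Steps to find pair summing to 29
`tally` takes the values: 0 → 1 → 2 → 3 → 4

Answer: 4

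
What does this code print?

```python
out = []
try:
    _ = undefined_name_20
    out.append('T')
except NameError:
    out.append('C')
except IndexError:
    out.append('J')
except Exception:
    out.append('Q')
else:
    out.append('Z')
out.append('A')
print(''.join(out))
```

Execution trace: 'C' (except NameError) → 'A' (after the try/except). Output: CA

Answer: CA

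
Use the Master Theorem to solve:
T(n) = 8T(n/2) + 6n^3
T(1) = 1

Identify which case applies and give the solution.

a=8, b=2, f(n)=6n^3. log_2(8) = 3. Since c=3 = 3, Case 2 applies: T(n) = Θ(n^log_b(a) · log n) = O(n^3 log n).

Answer: O(n^3 log n) - Case 2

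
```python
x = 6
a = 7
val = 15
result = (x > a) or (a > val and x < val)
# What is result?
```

Trace:
`x = 6` → x = 6
`a = 7` → a = 7
`val = 15` → val = 15
`result = (x > a) or (a > val and x < val)` → result = False
So result = False

Answer: False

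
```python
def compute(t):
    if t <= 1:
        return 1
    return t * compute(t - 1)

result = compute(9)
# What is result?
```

compute(9) = 9 * 8 * 7 * 6 * 5 * 4 * 3 * 2 * 1 = 362880

Answer: 362880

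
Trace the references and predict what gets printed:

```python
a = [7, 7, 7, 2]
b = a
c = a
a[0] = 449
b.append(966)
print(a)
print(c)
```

Key concept: multiple aliases.
Step by step:
`a = [7, 7, 7, 2]` → a = [7, 7, 7, 2]
`b = a` → b = [7, 7, 7, 2] (same object as a)
`c = a` → c = [7, 7, 7, 2] (same object as a, b)
`a[0] = 449` → a = [449, 7, 7, 2] (same object as b, c); b = [449, 7, 7, 2] (same object as a, c); c = [449, 7, 7, 2] (same object as a, b)
`b.append(966)` → a = [449, 7, 7, 2, 966] (same object as b, c); b = [449, 7, 7, 2, 966] (same object as a, c); c = [449, 7, 7, 2, 966] (same object as a, b)
`print(a)` → prints [449, 7, 7, 2, 966]
`print(c)` → prints [449, 7, 7, 2, 966]

Answer:
[449, 7, 7, 2, 966]
[449, 7, 7, 2, 966]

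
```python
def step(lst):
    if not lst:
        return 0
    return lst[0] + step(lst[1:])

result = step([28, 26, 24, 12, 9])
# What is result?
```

28 + 26 + 24 + 12 + 9 + 0 = 99

Answer: 99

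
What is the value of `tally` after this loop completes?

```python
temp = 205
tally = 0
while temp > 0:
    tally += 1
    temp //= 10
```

Count digits by repeated division by 10
`tally` takes the values: 0 → 1 → 2 → 3

Answer: 3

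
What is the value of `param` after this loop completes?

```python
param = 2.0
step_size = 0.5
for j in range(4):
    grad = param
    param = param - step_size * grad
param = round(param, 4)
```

Gradient descent: w = 2.0 * (1 - 0.5)^4
`param` takes the values: 2.0 → 1.0 → 0.5 → 0.25 → 0.125

Answer: 0.125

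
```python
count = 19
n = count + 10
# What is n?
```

Trace:
`count = 19` → count = 19
`n = count + 10` → n = 29
So n = 29

Answer: 29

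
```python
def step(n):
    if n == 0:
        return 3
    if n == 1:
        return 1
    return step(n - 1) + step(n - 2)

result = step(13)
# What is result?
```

Build up from base cases: step(0)=3, step(1)=1, step(2)=4, step(3)=5, step(4)=9, step(5)=14, step(6)=23, ..., step(13)=665

Answer: 665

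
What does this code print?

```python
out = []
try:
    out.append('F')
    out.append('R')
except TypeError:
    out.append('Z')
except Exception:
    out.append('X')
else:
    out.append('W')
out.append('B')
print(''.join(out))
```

Execution trace: 'F' (try body) → 'R' (try body, no exception) → 'W' (else) → 'B' (after the try/except). Output: FRWB

Answer: FRWB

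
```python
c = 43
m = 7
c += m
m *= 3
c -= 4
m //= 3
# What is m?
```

Trace:
`c = 43` → c = 43
`m = 7` → m = 7
`c += m` → c = 50
`m *= 3` → m = 21
`c -= 4` → c = 46
`m //= 3` → m = 7
So m = 7

Answer: 7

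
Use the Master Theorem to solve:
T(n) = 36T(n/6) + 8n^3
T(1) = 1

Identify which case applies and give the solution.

a=36, b=6, f(n)=8n^3. log_6(36) = 2. Since c=3 > 2 and the regularity condition holds (36(n/6)^3 = (36/6^3)n^3 with 36/6^3 < 1), Case 3 applies: T(n) = Θ(f(n)) = O(n^3).

Answer: O(n^3) - Case 3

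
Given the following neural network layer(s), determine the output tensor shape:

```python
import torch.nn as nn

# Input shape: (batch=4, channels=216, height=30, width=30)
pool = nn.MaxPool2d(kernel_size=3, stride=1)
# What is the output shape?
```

Input: (4, 216, 30, 30) -> Output: (4, 216, 28, 28)

Answer: (4, 216, 28, 28)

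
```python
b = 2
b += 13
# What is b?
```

Trace:
`b = 2` → b = 2
`b += 13` → b = 15
So b = 15

Answer: 15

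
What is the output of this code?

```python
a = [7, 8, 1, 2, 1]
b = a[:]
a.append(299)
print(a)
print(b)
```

Key concept: slice [:] creates copy.
Step by step:
`a = [7, 8, 1, 2, 1]` → a = [7, 8, 1, 2, 1]
`b = a[:]` → b = [7, 8, 1, 2, 1]
`a.append(299)` → a = [7, 8, 1, 2, 1, 299]
`print(a)` → prints [7, 8, 1, 2, 1, 299]
`print(b)` → prints [7, 8, 1, 2, 1]

Answer:
[7, 8, 1, 2, 1, 299]
[7, 8, 1, 2, 1]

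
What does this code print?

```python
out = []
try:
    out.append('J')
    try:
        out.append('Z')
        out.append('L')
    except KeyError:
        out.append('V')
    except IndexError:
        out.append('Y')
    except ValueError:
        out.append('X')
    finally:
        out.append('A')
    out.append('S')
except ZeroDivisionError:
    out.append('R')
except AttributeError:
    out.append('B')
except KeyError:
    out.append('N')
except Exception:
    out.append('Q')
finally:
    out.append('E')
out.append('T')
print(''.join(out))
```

Execution trace: 'J' (try body) → 'Z' (inner try body) → 'L' (inner try body, no exception) → 'A' (inner finally) → 'S' (try body, no exception) → 'E' (finally) → 'T' (after the try/except). Output: JZLASET

Answer: JZLASET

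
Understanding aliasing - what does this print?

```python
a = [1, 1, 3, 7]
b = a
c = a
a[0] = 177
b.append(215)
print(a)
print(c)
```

Key concept: multiple aliases.
Step by step:
`a = [1, 1, 3, 7]` → a = [1, 1, 3, 7]
`b = a` → b = [1, 1, 3, 7] (same object as a)
`c = a` → c = [1, 1, 3, 7] (same object as a, b)
`a[0] = 177` → a = [177, 1, 3, 7] (same object as b, c); b = [177, 1, 3, 7] (same object as a, c); c = [177, 1, 3, 7] (same object as a, b)
`b.append(215)` → a = [177, 1, 3, 7, 215] (same object as b, c); b = [177, 1, 3, 7, 215] (same object as a, c); c = [177, 1, 3, 7, 215] (same object as a, b)
`print(a)` → prints [177, 1, 3, 7, 215]
`print(c)` → prints [177, 1, 3, 7, 215]

Answer:
[177, 1, 3, 7, 215]
[177, 1, 3, 7, 215]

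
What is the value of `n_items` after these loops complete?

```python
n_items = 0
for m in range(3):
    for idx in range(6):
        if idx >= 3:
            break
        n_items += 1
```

Inner breaks at 3, outer runs 3 times
`n_items` takes the values: 0 → 1 → 2 → 3 → 4 → 5 → 6 → 7 → 8 → 9

Answer: 9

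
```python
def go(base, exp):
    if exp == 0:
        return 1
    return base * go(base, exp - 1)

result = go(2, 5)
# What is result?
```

go(2, 5) = 2 * 2 * 2 * 2 * 2 = 32

Answer: 32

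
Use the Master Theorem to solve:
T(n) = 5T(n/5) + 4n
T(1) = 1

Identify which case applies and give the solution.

a=5, b=5, f(n)=4n. log_5(5) = 1. Since c=1 = 1, Case 2 applies: T(n) = Θ(n^log_b(a) · log n) = O(n log n).

Answer: O(n log n) - Case 2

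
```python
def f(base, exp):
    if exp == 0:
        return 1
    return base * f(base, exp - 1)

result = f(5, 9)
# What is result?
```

f(5, 9) = 5 * 5 * 5 * 5 * 5 * 5 * 5 * 5 * 5 = 1953125

Answer: 1953125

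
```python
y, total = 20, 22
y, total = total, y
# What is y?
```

Trace:
`y, total = 20, 22` → y = 20; total = 22
`y, total = total, y` → y = 22; total = 20
So y = 22

Answer: 22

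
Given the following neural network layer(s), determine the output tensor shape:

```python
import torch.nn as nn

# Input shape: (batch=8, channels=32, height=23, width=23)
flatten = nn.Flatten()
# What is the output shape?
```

Input: (8, 32, 23, 23) -> Output: (8, 16928)

Answer: (8, 16928)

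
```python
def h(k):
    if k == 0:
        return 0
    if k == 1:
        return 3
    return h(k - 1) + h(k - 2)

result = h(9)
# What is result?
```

Build up from base cases: h(0)=0, h(1)=3, h(2)=3, h(3)=6, h(4)=9, h(5)=15, h(6)=24, ..., h(9)=102

Answer: 102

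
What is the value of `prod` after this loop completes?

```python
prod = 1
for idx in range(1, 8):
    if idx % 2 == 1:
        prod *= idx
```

Product of odd numbers 1 to 7
`prod` takes the values: 1 → 3 → 15 → 105

Answer: 105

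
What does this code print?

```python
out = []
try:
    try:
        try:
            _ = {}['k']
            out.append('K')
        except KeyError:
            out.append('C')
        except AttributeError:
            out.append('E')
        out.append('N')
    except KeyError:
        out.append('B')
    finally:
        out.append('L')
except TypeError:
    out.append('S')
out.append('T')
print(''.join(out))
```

Execution trace: 'C' (inner except KeyError) → 'N' (try body, no exception) → 'L' (finally) → 'T' (after the try/except). Output: CNLT

Answer: CNLT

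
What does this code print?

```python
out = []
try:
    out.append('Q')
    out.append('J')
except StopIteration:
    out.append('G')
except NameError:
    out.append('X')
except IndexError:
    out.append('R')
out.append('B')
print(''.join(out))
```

Execution trace: 'Q' (try body) → 'J' (try body, no exception) → 'B' (after the try/except). Output: QJB

Answer: QJB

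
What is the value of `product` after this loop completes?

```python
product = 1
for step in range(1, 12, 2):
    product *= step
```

Product of 1, 3, 5, ... up to 11
`product` takes the values: 1 → 3 → 15 → 105 → 945 → 10395

Answer: 10395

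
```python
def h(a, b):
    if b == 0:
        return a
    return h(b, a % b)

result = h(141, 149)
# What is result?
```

h(141, 149) -> h(149, 141) -> h(141, 8) -> h(8, 5) -> h(5, 3) -> h(3, 2) -> h(2, 1) -> h(1, 0) -> 1

Answer: 1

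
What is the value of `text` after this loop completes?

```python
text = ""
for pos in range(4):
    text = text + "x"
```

Repeat 'x' 4 times
`text` takes the values: "" → "x" → "xx" → "xxx" → "xxxx"

Answer: "xxxx"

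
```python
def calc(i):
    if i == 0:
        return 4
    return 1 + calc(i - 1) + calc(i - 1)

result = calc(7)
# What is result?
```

calc(i) = 1 + 2·calc(i-1), calc(0)=4. Closed form: (4+1)·2^7 - 1 = 639.

Answer: 639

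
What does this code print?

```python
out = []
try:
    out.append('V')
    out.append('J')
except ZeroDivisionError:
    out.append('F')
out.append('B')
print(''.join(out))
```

Execution trace: 'V' (try body) → 'J' (try body, no exception) → 'B' (after the try/except). Output: VJB

Answer: VJB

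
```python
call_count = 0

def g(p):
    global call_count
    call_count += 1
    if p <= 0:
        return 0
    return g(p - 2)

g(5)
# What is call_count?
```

Linear recursion stepping by 2: 4 calls from p=5 down to ≤0.

Answer: 4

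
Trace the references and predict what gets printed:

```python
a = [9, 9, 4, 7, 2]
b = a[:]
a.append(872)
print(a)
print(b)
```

Key concept: slice [:] creates copy.
Step by step:
`a = [9, 9, 4, 7, 2]` → a = [9, 9, 4, 7, 2]
`b = a[:]` → b = [9, 9, 4, 7, 2]
`a.append(872)` → a = [9, 9, 4, 7, 2, 872]
`print(a)` → prints [9, 9, 4, 7, 2, 872]
`print(b)` → prints [9, 9, 4, 7, 2]

Answer:
[9, 9, 4, 7, 2, 872]
[9, 9, 4, 7, 2]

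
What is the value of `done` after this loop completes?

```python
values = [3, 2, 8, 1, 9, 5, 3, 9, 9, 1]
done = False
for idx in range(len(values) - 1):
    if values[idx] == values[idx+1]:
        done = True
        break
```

Check consecutive duplicates in [3, 2, 8, 1, 9, 5, 3, 9, 9, 1]
`done` takes the values: False → True

Answer: True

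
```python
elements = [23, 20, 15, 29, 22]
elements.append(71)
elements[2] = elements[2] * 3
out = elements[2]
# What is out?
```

Trace:
`elements = [23, 20, 15, 29, 22]` → elements = [23, 20, 15, 29, 22]
`elements.append(71)` → elements = [23, 20, 15, 29, 22, 71]
`elements[2] = elements[2] * 3` → elements = [23, 20, 45, 29, 22, 71]
`out = elements[2]` → out = 45
So out = 45

Answer: 45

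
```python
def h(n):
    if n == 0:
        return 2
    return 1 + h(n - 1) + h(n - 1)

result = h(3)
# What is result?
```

h(n) = 1 + 2·h(n-1), h(0)=2. Closed form: (2+1)·2^3 - 1 = 23.

Answer: 23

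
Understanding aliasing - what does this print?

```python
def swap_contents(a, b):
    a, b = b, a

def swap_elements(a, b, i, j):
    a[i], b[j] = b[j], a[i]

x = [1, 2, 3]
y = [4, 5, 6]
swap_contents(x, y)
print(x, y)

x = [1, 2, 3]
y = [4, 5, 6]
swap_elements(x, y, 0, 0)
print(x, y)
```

Key concept: parameter rebinding vs mutation.
Step by step:
`x = [1, 2, 3]` → x = [1, 2, 3]
`y = [4, 5, 6]` → y = [4, 5, 6]
`swap_contents(x, y)` → no visible change to tracked variables
`print(x, y)` → prints [1, 2, 3] [4, 5, 6]
`x = [1, 2, 3]` → x = [1, 2, 3]
`y = [4, 5, 6]` → y = [4, 5, 6]
`swap_elements(x, y, 0, 0)` → x = [4, 2, 3]; y = [1, 5, 6]
`print(x, y)` → prints [4, 2, 3] [1, 5, 6]

Answer:
[1, 2, 3] [4, 5, 6]
[4, 2, 3] [1, 5, 6]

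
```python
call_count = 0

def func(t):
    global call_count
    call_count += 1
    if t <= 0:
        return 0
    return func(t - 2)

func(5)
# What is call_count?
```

Linear recursion stepping by 2: 4 calls from t=5 down to ≤0.

Answer: 4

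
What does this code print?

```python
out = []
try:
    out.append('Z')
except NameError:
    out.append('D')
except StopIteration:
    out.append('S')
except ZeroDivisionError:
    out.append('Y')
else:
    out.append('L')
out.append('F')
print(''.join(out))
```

Execution trace: 'Z' (try body, no exception) → 'L' (else) → 'F' (after the try/except). Output: ZLF

Answer: ZLF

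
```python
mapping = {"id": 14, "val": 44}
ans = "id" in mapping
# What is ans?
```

Trace:
`mapping = {"id": 14, "val": 44}` → mapping = {'id': 14, 'val': 44}
`ans = "id" in mapping` → ans = True
So ans = True

Answer: True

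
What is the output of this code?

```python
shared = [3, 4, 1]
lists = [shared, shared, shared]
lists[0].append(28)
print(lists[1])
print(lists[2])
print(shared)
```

Key concept: list of same reference.
Step by step:
`shared = [3, 4, 1]` → shared = [3, 4, 1]
`lists = [shared, shared, shared]` → lists = [[3, 4, 1], [3, 4, 1], [3, 4, 1]]
`lists[0].append(28)` → shared = [3, 4, 1, 28]; lists = [[3, 4, 1, 28], [3, 4, 1, 28], [3, 4, 1, 28]]
`print(lists[1])` → prints [3, 4, 1, 28]
`print(lists[2])` → prints [3, 4, 1, 28]
`print(shared)` → prints [3, 4, 1, 28]

Answer:
[3, 4, 1, 28]
[3, 4, 1, 28]
[3, 4, 1, 28]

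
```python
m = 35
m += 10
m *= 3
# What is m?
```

Trace:
`m = 35` → m = 35
`m += 10` → m = 45
`m *= 3` → m = 135
So m = 135

Answer: 135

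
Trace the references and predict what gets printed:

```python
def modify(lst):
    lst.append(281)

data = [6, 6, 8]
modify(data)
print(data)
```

Key concept: function modifies passed list.
Step by step:
`data = [6, 6, 8]` → data = [6, 6, 8]
`modify(data)` → data = [6, 6, 8, 281]
`print(data)` → prints [6, 6, 8, 281]

Answer: [6, 6, 8, 281]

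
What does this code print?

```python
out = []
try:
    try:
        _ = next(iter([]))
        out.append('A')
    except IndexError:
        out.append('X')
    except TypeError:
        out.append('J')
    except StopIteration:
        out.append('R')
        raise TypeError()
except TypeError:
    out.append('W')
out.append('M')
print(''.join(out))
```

Execution trace: 'R' (inner except StopIteration) → 'W' (outer except TypeError) → 'M' (after the try/except). Output: RWM

Answer: RWM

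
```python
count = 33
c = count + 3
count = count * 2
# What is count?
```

Trace:
`count = 33` → count = 33
`c = count + 3` → c = 36
`count = count * 2` → count = 66
So count = 66

Answer: 66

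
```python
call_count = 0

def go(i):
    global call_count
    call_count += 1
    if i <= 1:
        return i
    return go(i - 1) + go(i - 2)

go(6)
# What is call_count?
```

Calls(i) = 1 + Calls(i-1) + Calls(i-2); Calls(0)=Calls(1)=1. For i=6 this gives 25.

Answer: 25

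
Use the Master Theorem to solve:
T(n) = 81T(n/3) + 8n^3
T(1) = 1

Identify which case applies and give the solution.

a=81, b=3, f(n)=8n^3. log_3(81) = 4. Since c=3 < 4, Case 1 applies: T(n) = Θ(n^log_b(a)) = O(n^4).

Answer: O(n^4) - Case 1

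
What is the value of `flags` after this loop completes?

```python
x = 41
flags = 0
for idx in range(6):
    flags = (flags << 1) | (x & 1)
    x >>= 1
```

Reverse lowest 6 bits of 41
`flags` takes the values: 0 → 1 → 2 → 4 → 9 → 18 → 37

Answer: 37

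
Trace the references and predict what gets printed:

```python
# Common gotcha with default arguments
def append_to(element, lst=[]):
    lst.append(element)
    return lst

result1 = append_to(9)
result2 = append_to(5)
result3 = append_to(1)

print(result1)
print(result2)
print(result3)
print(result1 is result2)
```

Key concept: mutable default argument gotcha.
Step by step:
`result1 = append_to(9)` → result1 = [9]
`result2 = append_to(5)` → result1 = [9, 5] (same object as result2); result2 = [9, 5] (same object as result1)
`result3 = append_to(1)` → result1 = [9, 5, 1] (same object as result2, result3); result2 = [9, 5, 1] (same object as result1, result3); result3 = [9, 5, 1] (same object as result1, result2)
`print(result1)` → prints [9, 5, 1]
`print(result2)` → prints [9, 5, 1]
`print(result3)` → prints [9, 5, 1]
`print(result1 is result2)` → prints True

Answer:
[9, 5, 1]
[9, 5, 1]
[9, 5, 1]
True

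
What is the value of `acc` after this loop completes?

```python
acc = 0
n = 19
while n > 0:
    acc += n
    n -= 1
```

Sum 19 down to 1
`acc` takes the values: 0 → 19 → 37 → 54 → 70 → 85 → 99 → 112 → 124 → 135 → 145 → 154 → 162 → 169 → 175 → 180 → 184 → 187 → 189 → 190

Answer: 190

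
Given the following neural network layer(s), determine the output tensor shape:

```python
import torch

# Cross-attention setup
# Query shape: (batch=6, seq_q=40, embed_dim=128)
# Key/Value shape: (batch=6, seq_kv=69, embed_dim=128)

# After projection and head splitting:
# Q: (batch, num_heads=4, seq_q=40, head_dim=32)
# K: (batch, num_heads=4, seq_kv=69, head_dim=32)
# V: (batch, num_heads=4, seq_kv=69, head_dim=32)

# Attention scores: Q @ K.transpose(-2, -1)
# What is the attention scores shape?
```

Input: (6, 40, 128) -> Output: (6, 4, 40, 69)

Answer: (6, 4, 40, 69)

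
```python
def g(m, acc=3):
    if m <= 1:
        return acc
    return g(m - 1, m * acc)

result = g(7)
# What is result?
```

Accumulator trace (n, acc): (7, 3) -> (6, 21) -> (5, 126) -> (4, 630) -> (3, 2520) -> (2, 7560) -> (1, 15120) -> return 15120

Answer: 15120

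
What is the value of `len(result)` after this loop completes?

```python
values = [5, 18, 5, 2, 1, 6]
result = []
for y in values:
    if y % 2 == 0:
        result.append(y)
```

Count even numbers in [5, 18, 5, 2, 1, 6]
`result` takes the values: [] → [18] → [18, 2] → [18, 2, 6]
So `len(result)` = 3

Answer: 3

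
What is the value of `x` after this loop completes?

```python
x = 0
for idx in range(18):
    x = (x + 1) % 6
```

Increment mod 6, 18 times = 0
`x` takes the values: 0 → 1 → 2 → 3 → 4 → 5 → 0 → 1 → 2 → 3 → 4 → 5 → 0 → 1 → 2 → 3 → 4 → 5 → 0

Answer: 0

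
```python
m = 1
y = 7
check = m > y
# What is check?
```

Trace:
`m = 1` → m = 1
`y = 7` → y = 7
`check = m > y` → check = False
So check = False

Answer: False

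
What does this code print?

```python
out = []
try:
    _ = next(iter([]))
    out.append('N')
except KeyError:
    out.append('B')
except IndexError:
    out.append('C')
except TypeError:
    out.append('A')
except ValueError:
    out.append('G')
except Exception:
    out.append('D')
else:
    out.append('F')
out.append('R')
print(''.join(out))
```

Execution trace: 'D' (except Exception) → 'R' (after the try/except). Output: DR

Answer: DR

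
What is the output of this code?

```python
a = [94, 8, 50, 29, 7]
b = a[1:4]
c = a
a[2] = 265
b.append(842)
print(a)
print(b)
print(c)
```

Key concept: slice vs alias.
Step by step:
`a = [94, 8, 50, 29, 7]` → a = [94, 8, 50, 29, 7]
`b = a[1:4]` → b = [8, 50, 29]
`c = a` → c = [94, 8, 50, 29, 7] (same object as a)
`a[2] = 265` → a = [94, 8, 265, 29, 7] (same object as c); c = [94, 8, 265, 29, 7] (same object as a)
`b.append(842)` → b = [8, 50, 29, 842]
`print(a)` → prints [94, 8, 265, 29, 7]
`print(b)` → prints [8, 50, 29, 842]
`print(c)` → prints [94, 8, 265, 29, 7]

Answer:
[94, 8, 265, 29, 7]
[8, 50, 29, 842]
[94, 8, 265, 29, 7]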